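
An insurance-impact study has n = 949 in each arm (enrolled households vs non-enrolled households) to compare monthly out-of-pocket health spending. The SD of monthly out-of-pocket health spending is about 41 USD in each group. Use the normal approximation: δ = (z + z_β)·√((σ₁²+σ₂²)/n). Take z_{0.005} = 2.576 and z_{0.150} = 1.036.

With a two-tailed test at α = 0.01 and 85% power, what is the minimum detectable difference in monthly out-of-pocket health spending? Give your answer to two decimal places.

δ = (z_{α/2} + z_β) · √((σ₁²+σ₂²)/n)
  = (2.576 + 1.036) · √(3362/949)
  = 3.612 · √3.5427
  = 3.612 · 1.8822
  = 6.7985

Minimum detectable difference ≈ 6.80 USD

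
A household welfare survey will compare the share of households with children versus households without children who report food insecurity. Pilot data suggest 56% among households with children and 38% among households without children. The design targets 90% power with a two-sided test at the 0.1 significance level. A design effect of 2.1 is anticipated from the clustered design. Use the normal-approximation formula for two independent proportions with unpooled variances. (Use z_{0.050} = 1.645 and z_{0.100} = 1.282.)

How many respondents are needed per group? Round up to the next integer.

n = (z_{α/2} + z_β)² · [p₁(1−p₁) + p₂(1−p₂)] / (p₁ − p₂)²
  = (1.645 + 1.282)² · (0.56·0.44 + 0.38·0.62) / (0.18)²
  = (2.927)² · (0.2464 + 0.2356) / 0.0324
  = 8.5673 · 0.4820 / 0.0324
  = 127.45
Design effect: 2.1 × 127.45 = 267.65.
Round up → n = 268 per group.

n = 268 per group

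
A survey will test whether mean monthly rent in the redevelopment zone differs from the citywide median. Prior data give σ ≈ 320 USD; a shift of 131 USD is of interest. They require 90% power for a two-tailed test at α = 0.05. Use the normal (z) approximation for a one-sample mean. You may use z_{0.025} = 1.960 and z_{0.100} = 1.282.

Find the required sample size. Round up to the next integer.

n = (z_{α/2} + z_β)² · σ² / δ²
  = (1.960 + 1.282)² · 320² / 131²
  = 10.5106 · 102400 / 17161
  = 62.72
Round up → n = 63.

n = 63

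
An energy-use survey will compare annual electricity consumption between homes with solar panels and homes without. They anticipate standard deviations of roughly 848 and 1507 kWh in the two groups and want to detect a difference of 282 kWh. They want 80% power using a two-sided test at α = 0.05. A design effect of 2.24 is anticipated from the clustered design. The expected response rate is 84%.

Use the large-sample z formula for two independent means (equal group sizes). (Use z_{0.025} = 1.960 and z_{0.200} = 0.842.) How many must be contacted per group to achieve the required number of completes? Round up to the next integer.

n = 788 per group

n = (z_{α/2} + z_β)² · (σ₁² + σ₂²) / δ²
  = (1.960 + 0.842)² · (848² + 1507² = 2990153) / 282²
  = 7.8512 · 2990153 / 79524
  = 295.21
Design effect: 2.24 × 295.21 = 661.27.
Adjust for 84% response: 661.27 / 0.84 = 787.23.
Round up → n = 788 per group.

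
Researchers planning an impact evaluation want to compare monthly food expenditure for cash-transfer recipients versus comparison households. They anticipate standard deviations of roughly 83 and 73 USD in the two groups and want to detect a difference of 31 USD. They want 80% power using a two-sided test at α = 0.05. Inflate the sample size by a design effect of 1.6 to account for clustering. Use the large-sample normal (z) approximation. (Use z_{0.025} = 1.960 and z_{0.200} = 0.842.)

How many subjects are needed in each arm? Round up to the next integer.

n = (z_{α/2} + z_β)² · (σ₁² + σ₂²) / δ²
  = (1.960 + 0.842)² · (83² + 73² = 12218) / 31²
  = 7.8512 · 12218 / 961
  = 99.82
Design effect: 1.6 × 99.82 = 159.71.
Round up → n = 160 per group.

n = 160 per group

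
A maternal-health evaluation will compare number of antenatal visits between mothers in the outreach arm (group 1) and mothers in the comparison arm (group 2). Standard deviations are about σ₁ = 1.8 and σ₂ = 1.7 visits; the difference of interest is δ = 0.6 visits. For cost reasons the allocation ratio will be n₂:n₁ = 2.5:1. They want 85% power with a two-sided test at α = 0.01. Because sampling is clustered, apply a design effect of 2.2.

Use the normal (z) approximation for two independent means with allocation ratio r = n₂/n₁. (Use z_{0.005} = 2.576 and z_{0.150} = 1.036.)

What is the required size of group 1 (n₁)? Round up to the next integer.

n₁ = (z_{α/2} + z_β)² · (σ₁² + σ₂²/r) / δ²
   = (2.576 + 1.036)² · (1.8² + 1.7²/2.5) / 0.6²
   = 13.0465 · (3.24 + 1.156) / 0.36
   = 13.0465 · 4.396 / 0.36
   = 159.31
Design effect: 2.2 × 159.31 = 350.49.
Round up → n₁ = 351; n₂ = r·n₁ = 2.5 × 351 = 878.

n₁ = 351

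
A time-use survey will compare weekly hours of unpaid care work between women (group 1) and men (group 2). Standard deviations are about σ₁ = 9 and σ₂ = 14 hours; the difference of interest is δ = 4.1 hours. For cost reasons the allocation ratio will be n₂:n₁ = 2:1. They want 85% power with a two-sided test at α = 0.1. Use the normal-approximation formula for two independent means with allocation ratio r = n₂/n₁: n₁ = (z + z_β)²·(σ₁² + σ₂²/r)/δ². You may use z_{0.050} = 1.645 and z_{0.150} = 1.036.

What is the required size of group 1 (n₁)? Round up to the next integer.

n₁ = (z_{α/2} + z_β)² · (σ₁² + σ₂²/r) / δ²
   = (1.645 + 1.036)² · (9² + 14²/2) / 4.1²
   = 7.1878 · (81 + 98) / 16.81
   = 7.1878 · 179 / 16.81
   = 76.54
Round up → n₁ = 77; n₂ = r·n₁ = 2 × 77 = 154.

n₁ = 77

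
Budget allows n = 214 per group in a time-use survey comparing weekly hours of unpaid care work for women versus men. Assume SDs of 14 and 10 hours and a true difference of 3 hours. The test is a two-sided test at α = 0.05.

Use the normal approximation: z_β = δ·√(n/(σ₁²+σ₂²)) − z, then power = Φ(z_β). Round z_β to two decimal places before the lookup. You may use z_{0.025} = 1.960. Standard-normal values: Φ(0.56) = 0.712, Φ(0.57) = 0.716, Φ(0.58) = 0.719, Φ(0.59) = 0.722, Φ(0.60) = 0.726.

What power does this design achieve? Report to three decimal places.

Power ≈ 0.722

z_β = δ·√(n/(σ₁²+σ₂²)) − z_{α/2}
    = 3 · √(214/296) − 1.960
    = 3 · 0.85028 − 1.960
    = 2.5508 − 1.960 = 0.5908 → 0.59
Power = Φ(0.59) = 0.722.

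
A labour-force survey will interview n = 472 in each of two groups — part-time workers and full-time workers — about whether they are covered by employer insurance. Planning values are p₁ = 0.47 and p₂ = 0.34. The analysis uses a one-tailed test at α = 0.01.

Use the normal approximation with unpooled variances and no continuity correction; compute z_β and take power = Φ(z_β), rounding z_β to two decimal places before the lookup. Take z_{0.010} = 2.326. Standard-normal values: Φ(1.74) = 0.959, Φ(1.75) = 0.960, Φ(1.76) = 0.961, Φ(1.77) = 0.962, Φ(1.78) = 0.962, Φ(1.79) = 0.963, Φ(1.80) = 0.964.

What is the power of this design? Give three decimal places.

z_β = |p₁−p₂|·√(n/[p₁q₁+p₂q₂]) − z_α
    = 0.13 · √(472/0.4735) − 2.326
    = 0.13 · 31.5726 − 2.326
    = 4.1044 − 2.326 = 1.7784 → 1.78
Power = Φ(1.78) = 0.962.

Power ≈ 0.962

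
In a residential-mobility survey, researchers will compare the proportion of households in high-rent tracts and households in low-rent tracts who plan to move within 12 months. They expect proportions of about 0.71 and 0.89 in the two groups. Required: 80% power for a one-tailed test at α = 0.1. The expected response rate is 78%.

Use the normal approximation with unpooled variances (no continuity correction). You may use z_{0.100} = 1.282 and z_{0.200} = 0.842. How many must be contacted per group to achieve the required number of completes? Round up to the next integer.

n = (z_α + z_β)² · [p₁(1−p₁) + p₂(1−p₂)] / (p₁ − p₂)²
  = (1.282 + 0.842)² · (0.71·0.29 + 0.89·0.11) / (-0.18)²
  = (2.124)² · (0.2059 + 0.0979) / 0.0324
  = 4.5114 · 0.3038 / 0.0324
  = 42.30
Adjust for 78% response: 42.30 / 0.78 = 54.23.
Round up → n = 55 per group.

n = 55 per group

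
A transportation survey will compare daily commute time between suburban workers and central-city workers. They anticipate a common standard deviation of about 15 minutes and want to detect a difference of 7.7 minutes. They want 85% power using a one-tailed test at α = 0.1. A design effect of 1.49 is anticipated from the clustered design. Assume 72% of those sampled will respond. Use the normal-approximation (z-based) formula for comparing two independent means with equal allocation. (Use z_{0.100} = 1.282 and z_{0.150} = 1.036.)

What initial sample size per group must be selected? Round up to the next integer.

n = (z_α + z_β)² · (σ₁² + σ₂²) / δ²
  = (1.282 + 1.036)² · (2·15² = 450) / 7.7²
  = 5.3731 · 450 / 59.29
  = 40.78
Design effect: 1.49 × 40.78 = 60.76.
Adjust for 72% response: 60.76 / 0.72 = 84.39.
Round up → n = 85 per group.

n = 85 per group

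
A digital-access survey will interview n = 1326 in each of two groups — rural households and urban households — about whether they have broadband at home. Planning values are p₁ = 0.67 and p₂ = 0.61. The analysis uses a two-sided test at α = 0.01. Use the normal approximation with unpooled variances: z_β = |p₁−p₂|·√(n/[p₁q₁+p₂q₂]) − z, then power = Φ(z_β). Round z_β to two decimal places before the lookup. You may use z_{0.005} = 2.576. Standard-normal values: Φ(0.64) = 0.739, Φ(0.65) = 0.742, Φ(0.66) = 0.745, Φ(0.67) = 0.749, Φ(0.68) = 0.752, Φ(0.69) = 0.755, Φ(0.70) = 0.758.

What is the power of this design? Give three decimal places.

Power ≈ 0.742

z_β = |p₁−p₂|·√(n/[p₁q₁+p₂q₂]) − z_{α/2}
    = 0.06 · √(1326/0.4590) − 2.576
    = 0.06 · 53.7484 − 2.576
    = 3.2249 − 2.576 = 0.6489 → 0.65
Power = Φ(0.65) = 0.742.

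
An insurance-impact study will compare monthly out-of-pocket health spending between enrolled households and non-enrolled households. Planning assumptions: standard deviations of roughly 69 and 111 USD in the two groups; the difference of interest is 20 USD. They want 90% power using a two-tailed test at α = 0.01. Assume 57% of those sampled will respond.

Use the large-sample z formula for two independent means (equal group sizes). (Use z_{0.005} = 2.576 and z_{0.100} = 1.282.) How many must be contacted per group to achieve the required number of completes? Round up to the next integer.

n = 1116 per group

n = (z_{α/2} + z_β)² · (σ₁² + σ₂²) / δ²
  = (2.576 + 1.282)² · (69² + 111² = 17082) / 20²
  = 14.8842 · 17082 / 400
  = 635.63
Adjust for 57% response: 635.63 / 0.57 = 1115.14.
Round up → n = 1116 per group.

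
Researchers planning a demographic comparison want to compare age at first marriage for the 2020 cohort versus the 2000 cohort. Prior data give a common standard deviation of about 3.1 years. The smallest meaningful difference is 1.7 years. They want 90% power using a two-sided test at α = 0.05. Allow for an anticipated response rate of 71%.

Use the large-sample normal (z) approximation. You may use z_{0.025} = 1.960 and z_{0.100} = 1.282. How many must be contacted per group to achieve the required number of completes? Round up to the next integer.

n = (z_{α/2} + z_β)² · (σ₁² + σ₂²) / δ²
  = (1.960 + 1.282)² · (2·3.1² = 19.22) / 1.7²
  = 10.5106 · 19.22 / 2.89
  = 69.90
Adjust for 71% response: 69.90 / 0.71 = 98.45.
Round up → n = 99 per group.

n = 99 per group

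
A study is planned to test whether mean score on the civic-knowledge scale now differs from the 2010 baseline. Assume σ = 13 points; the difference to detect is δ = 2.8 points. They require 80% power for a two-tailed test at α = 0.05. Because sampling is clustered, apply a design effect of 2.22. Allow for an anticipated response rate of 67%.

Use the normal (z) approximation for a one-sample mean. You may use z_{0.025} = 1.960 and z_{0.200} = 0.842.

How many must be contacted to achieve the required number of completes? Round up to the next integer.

n = (z_{α/2} + z_β)² · σ² / δ²
  = (1.960 + 0.842)² · 13² / 2.8²
  = 7.8512 · 169 / 7.84
  = 169.24
Design effect: 2.22 × 169.24 = 375.72.
Adjust for 67% response: 375.72 / 0.67 = 560.77.
Round up → n = 561.

n = 561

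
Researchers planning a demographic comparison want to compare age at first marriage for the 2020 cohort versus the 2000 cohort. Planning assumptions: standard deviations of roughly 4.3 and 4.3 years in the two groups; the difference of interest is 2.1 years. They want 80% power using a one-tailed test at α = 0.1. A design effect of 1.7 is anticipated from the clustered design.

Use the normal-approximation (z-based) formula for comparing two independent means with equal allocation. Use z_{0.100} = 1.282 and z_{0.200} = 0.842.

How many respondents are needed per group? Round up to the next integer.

n = 65 per group

n = (z_α + z_β)² · (σ₁² + σ₂²) / δ²
  = (1.282 + 0.842)² · (4.3² + 4.3² = 36.98) / 2.1²
  = 4.5114 · 36.98 / 4.41
  = 37.83
Design effect: 1.7 × 37.83 = 64.31.
Round up → n = 65 per group.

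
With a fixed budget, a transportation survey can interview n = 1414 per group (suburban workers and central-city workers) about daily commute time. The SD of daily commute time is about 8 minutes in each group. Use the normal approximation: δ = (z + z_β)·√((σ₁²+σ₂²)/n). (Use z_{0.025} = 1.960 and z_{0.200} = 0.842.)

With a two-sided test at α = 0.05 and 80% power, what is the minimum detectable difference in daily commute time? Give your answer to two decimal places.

Minimum detectable difference ≈ 0.84 minutes

δ = (z_{α/2} + z_β) · √((σ₁²+σ₂²)/n)
  = (1.960 + 0.842) · √(128/1414)
  = 2.802 · √0.09052
  = 2.802 · 0.3009
  = 0.8430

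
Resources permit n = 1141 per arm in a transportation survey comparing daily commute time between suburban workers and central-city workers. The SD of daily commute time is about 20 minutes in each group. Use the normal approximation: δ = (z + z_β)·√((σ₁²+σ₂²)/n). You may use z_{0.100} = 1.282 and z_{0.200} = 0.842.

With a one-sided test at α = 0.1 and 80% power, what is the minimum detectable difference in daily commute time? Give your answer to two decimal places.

δ = (z_α + z_β) · √((σ₁²+σ₂²)/n)
  = (1.282 + 0.842) · √(800/1141)
  = 2.124 · √0.70114
  = 2.124 · 0.8373
  = 1.7785

Minimum detectable difference ≈ 1.78 minutes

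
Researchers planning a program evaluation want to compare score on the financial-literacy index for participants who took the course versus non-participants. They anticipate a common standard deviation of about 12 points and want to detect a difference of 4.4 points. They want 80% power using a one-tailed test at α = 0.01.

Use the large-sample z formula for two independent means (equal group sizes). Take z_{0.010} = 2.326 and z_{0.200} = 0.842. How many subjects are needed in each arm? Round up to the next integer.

n = 150 per group

n = (z_α + z_β)² · (σ₁² + σ₂²) / δ²
  = (2.326 + 0.842)² · (2·12² = 288) / 4.4²
  = 10.0362 · 288 / 19.36
  = 149.30
Round up → n = 150 per group.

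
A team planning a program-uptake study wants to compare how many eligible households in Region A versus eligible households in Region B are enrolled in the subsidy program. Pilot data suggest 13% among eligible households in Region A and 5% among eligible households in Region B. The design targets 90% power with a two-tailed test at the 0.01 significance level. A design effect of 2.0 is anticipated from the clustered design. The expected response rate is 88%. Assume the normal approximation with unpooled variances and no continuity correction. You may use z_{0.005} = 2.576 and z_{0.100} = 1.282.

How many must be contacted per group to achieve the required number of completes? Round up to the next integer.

n = (z_{α/2} + z_β)² · [p₁(1−p₁) + p₂(1−p₂)] / (p₁ − p₂)²
  = (2.576 + 1.282)² · (0.13·0.87 + 0.05·0.95) / (0.08)²
  = (3.858)² · (0.1131 + 0.0475) / 0.0064
  = 14.8842 · 0.1606 / 0.0064
  = 373.50
Design effect: 2.0 × 373.50 = 747.00.
Adjust for 88% response: 747.00 / 0.88 = 848.86.
Round up → n = 849 per group.

n = 849 per group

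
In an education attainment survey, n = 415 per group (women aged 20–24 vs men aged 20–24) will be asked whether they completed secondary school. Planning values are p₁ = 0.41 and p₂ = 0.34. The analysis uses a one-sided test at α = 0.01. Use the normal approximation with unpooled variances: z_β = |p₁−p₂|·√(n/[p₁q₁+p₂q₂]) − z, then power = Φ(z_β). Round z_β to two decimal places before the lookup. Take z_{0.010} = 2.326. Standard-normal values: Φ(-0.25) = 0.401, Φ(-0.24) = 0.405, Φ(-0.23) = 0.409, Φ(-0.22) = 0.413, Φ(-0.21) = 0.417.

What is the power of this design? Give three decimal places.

z_β = |p₁−p₂|·√(n/[p₁q₁+p₂q₂]) − z_α
    = 0.07 · √(415/0.4663) − 2.326
    = 0.07 · 29.8326 − 2.326
    = 2.0883 − 2.326 = -0.2377 → -0.24
Power = Φ(-0.24) = 0.405.

Power ≈ 0.405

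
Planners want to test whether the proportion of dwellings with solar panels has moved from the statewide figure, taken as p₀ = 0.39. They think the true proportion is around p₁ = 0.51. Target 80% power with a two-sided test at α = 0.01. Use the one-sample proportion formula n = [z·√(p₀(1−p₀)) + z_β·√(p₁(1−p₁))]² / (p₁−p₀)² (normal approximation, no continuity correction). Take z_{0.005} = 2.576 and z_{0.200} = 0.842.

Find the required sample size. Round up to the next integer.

n = [z_{α/2}·√(p₀q₀) + z_β·√(p₁q₁)]² / (p₁ − p₀)²
  = [2.576·√(0.39·0.61) + 0.842·√(0.51·0.49)]² / (0.12)²
  = [2.576·0.4877 + 0.842·0.4999]² / 0.0144
  = [1.6774]² / 0.0144
  = 195.38
Round up → n = 196.

n = 196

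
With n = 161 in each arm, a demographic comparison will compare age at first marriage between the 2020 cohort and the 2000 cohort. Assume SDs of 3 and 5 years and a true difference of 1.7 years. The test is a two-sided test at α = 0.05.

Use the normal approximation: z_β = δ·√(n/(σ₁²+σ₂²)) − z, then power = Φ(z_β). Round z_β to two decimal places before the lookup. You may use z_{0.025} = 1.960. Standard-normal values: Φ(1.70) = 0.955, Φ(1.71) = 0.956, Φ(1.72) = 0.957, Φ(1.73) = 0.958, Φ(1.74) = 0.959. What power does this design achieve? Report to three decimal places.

z_β = δ·√(n/(σ₁²+σ₂²)) − z_{α/2}
    = 1.7 · √(161/34) − 1.960
    = 1.7 · 2.17607 − 1.960
    = 3.6993 − 1.960 = 1.7393 → 1.74
Power = Φ(1.74) = 0.959.

Power ≈ 0.959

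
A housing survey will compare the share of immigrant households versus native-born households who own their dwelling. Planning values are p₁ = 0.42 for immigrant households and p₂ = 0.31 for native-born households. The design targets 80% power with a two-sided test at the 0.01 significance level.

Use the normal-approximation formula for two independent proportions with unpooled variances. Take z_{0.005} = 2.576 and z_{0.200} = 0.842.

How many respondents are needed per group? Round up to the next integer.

n = 442 per group

n = (z_{α/2} + z_β)² · [p₁(1−p₁) + p₂(1−p₂)] / (p₁ − p₂)²
  = (2.576 + 0.842)² · (0.42·0.58 + 0.31·0.69) / (0.11)²
  = (3.418)² · (0.2436 + 0.2139) / 0.0121
  = 11.6827 · 0.4575 / 0.0121
  = 441.72
Round up → n = 442 per group.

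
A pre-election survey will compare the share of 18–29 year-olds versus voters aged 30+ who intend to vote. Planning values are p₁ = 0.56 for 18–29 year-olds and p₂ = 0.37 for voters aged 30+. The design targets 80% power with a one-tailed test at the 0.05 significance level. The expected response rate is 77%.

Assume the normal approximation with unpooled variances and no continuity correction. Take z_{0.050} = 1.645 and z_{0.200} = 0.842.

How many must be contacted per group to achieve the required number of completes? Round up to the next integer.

n = (z_α + z_β)² · [p₁(1−p₁) + p₂(1−p₂)] / (p₁ − p₂)²
  = (1.645 + 0.842)² · (0.56·0.44 + 0.37·0.63) / (0.19)²
  = (2.487)² · (0.2464 + 0.2331) / 0.0361
  = 6.1852 · 0.4795 / 0.0361
  = 82.15
Adjust for 77% response: 82.15 / 0.77 = 106.69.
Round up → n = 107 per group.

n = 107 per group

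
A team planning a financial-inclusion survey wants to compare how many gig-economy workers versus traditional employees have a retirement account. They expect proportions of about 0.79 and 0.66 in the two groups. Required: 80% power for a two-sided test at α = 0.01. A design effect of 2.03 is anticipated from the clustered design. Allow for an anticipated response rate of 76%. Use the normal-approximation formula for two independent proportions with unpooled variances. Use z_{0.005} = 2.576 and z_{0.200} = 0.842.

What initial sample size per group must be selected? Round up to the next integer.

n = (z_{α/2} + z_β)² · [p₁(1−p₁) + p₂(1−p₂)] / (p₁ − p₂)²
  = (2.576 + 0.842)² · (0.79·0.21 + 0.66·0.34) / (0.13)²
  = (3.418)² · (0.1659 + 0.2244) / 0.0169
  = 11.6827 · 0.3903 / 0.0169
  = 269.81
Design effect: 2.03 × 269.81 = 547.71.
Adjust for 76% response: 547.71 / 0.76 = 720.67.
Round up → n = 721 per group.

n = 721 per group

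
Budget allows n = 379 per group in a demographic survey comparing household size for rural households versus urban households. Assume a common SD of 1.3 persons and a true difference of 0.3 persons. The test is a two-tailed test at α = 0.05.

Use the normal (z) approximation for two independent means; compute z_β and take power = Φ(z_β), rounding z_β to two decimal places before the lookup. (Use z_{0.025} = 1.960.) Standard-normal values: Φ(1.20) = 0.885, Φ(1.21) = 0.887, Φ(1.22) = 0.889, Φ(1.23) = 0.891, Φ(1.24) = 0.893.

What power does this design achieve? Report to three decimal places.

Power ≈ 0.889

z_β = δ·√(n/(σ₁²+σ₂²)) − z_{α/2}
    = 0.3 · √(379/3.38) − 1.960
    = 0.3 · 10.58915 − 1.960
    = 3.1767 − 1.960 = 1.2167 → 1.22
Power = Φ(1.22) = 0.889.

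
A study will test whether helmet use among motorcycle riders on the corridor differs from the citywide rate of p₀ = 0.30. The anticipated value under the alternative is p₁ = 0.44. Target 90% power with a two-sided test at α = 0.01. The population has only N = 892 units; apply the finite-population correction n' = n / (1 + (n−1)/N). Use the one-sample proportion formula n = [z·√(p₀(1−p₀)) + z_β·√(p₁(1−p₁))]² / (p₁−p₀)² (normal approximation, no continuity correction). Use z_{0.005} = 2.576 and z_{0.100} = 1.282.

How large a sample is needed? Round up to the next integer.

n = [z_{α/2}·√(p₀q₀) + z_β·√(p₁q₁)]² / (p₁ − p₀)²
  = [2.576·√(0.30·0.70) + 1.282·√(0.44·0.56)]² / (0.14)²
  = [2.576·0.4583 + 1.282·0.4964]² / 0.0196
  = [1.8168]² / 0.0196
  = 168.41
Finite-population correction (N = 892): 168.41 / (1 + (168.41 − 1)/892) = 141.80.
Round up → n = 142.

n = 142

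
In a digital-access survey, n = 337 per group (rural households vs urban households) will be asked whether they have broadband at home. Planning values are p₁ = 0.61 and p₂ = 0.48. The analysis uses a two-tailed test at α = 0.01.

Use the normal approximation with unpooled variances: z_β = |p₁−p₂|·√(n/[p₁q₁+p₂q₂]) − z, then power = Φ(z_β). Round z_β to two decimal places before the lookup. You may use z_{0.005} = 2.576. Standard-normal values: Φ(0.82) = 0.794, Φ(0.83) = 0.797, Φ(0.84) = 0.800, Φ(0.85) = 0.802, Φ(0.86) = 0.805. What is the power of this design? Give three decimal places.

z_β = |p₁−p₂|·√(n/[p₁q₁+p₂q₂]) − z_{α/2}
    = 0.13 · √(337/0.4875) − 2.576
    = 0.13 · 26.2922 − 2.576
    = 3.4180 − 2.576 = 0.8420 → 0.84
Power = Φ(0.84) = 0.800.

Power ≈ 0.800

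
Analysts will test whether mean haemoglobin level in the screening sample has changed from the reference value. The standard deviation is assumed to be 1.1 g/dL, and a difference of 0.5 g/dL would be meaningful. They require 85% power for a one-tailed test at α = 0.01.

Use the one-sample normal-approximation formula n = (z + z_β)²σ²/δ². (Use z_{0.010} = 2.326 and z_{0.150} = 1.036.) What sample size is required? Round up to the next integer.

n = 55

n = (z_α + z_β)² · σ² / δ²
  = (2.326 + 1.036)² · 1.1² / 0.5²
  = 11.3030 · 1.21 / 0.25
  = 54.71
Round up → n = 55.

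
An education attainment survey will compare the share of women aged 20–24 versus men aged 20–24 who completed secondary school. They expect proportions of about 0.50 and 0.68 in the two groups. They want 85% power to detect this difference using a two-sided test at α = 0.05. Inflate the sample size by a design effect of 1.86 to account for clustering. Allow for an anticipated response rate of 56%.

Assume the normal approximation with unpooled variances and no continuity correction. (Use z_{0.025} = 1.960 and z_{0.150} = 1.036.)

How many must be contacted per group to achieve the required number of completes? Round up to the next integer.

n = (z_{α/2} + z_β)² · [p₁(1−p₁) + p₂(1−p₂)] / (p₁ − p₂)²
  = (1.960 + 1.036)² · (0.50·0.50 + 0.68·0.32) / (-0.18)²
  = (2.996)² · (0.2500 + 0.2176) / 0.0324
  = 8.9760 · 0.4676 / 0.0324
  = 129.54
Design effect: 1.86 × 129.54 = 240.95.
Adjust for 56% response: 240.95 / 0.56 = 430.27.
Round up → n = 431 per group.

n = 431 per group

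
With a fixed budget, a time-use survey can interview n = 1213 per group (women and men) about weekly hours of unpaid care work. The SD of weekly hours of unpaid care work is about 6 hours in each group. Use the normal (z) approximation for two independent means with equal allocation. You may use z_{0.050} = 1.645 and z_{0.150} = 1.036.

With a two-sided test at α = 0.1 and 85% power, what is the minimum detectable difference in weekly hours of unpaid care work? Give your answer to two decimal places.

δ = (z_{α/2} + z_β) · √((σ₁²+σ₂²)/n)
  = (1.645 + 1.036) · √(72/1213)
  = 2.681 · √0.05936
  = 2.681 · 0.2436
  = 0.6532

Minimum detectable difference ≈ 0.65 hours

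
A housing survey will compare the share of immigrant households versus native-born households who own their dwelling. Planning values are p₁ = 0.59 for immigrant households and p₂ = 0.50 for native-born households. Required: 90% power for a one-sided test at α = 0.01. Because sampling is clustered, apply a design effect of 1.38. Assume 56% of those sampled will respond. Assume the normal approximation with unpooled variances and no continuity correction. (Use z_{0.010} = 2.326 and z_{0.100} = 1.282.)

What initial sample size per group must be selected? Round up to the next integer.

n = (z_α + z_β)² · [p₁(1−p₁) + p₂(1−p₂)] / (p₁ − p₂)²
  = (2.326 + 1.282)² · (0.59·0.41 + 0.50·0.50) / (0.09)²
  = (3.608)² · (0.2419 + 0.2500) / 0.0081
  = 13.0177 · 0.4919 / 0.0081
  = 790.54
Design effect: 1.38 × 790.54 = 1090.95.
Adjust for 56% response: 1090.95 / 0.56 = 1948.12.
Round up → n = 1949 per group.

n = 1949 per group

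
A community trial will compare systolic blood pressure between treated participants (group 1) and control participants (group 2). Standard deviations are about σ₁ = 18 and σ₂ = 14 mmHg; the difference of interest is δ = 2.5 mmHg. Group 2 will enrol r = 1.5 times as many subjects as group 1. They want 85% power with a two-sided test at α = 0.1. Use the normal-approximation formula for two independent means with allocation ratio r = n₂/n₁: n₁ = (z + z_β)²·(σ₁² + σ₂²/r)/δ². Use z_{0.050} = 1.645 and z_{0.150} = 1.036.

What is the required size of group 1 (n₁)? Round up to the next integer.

n₁ = (z_{α/2} + z_β)² · (σ₁² + σ₂²/r) / δ²
   = (1.645 + 1.036)² · (18² + 14²/1.5) / 2.5²
   = 7.1878 · (324 + 130.6667) / 6.25
   = 7.1878 · 454.6667 / 6.25
   = 522.89
Round up → n₁ = 523; n₂ = r·n₁ = 1.5 × 523 = 785.

n₁ = 523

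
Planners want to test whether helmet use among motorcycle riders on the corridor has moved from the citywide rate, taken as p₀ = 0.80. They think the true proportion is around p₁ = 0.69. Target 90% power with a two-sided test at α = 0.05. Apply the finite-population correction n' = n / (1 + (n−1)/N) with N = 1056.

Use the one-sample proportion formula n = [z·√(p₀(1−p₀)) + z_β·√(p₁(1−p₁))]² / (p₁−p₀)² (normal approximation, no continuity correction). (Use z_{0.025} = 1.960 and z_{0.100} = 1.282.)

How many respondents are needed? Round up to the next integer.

n = [z_{α/2}·√(p₀q₀) + z_β·√(p₁q₁)]² / (p₁ − p₀)²
  = [1.960·√(0.80·0.20) + 1.282·√(0.69·0.31)]² / (-0.11)²
  = [1.960·0.4000 + 1.282·0.4625]² / 0.0121
  = [1.3769]² / 0.0121
  = 156.69
Finite-population correction (N = 1056): 156.69 / (1 + (156.69 − 1)/1056) = 136.55.
Round up → n = 137.

n = 137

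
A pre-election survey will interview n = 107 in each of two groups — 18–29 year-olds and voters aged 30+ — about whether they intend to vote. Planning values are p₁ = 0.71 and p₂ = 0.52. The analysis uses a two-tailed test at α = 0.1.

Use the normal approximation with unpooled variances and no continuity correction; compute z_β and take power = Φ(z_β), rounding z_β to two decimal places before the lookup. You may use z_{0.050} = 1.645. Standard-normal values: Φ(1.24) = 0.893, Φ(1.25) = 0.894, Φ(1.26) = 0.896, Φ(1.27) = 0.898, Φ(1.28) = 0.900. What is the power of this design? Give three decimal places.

Power ≈ 0.898

z_β = |p₁−p₂|·√(n/[p₁q₁+p₂q₂]) − z_{α/2}
    = 0.19 · √(107/0.4555) − 1.645
    = 0.19 · 15.3267 − 1.645
    = 2.9121 − 1.645 = 1.2671 → 1.27
Power = Φ(1.27) = 0.898.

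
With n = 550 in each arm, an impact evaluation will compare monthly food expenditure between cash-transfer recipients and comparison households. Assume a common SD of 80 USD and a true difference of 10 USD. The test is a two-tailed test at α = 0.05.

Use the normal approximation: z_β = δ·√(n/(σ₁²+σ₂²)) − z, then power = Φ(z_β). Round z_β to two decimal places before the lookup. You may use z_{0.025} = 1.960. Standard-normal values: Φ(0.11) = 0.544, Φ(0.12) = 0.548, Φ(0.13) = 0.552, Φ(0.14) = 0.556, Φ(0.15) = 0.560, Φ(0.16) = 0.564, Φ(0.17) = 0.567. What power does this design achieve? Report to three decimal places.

z_β = δ·√(n/(σ₁²+σ₂²)) − z_{α/2}
    = 10 · √(550/12800) − 1.960
    = 10 · 0.20729 − 1.960
    = 2.0729 − 1.960 = 0.1129 → 0.11
Power = Φ(0.11) = 0.544.

Power ≈ 0.544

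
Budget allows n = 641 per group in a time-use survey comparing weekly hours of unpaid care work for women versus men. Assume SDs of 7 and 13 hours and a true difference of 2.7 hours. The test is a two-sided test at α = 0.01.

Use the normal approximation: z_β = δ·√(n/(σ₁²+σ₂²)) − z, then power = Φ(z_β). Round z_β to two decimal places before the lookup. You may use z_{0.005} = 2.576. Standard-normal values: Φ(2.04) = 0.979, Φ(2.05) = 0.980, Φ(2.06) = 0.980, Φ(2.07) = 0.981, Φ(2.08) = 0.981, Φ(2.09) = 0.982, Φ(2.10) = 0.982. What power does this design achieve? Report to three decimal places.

z_β = δ·√(n/(σ₁²+σ₂²)) − z_{α/2}
    = 2.7 · √(641/218) − 2.576
    = 2.7 · 1.71475 − 2.576
    = 4.6298 − 2.576 = 2.0538 → 2.05
Power = Φ(2.05) = 0.980.

Power ≈ 0.980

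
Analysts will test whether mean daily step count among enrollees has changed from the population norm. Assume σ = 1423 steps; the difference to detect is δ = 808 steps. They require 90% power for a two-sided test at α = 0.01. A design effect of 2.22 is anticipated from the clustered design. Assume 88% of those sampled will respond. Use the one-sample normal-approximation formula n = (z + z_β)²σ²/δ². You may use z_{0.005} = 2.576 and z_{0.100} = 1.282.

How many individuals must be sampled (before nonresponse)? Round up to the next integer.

n = 117

n = (z_{α/2} + z_β)² · σ² / δ²
  = (2.576 + 1.282)² · 1423² / 808²
  = 14.8842 · 2024929 / 652864
  = 46.16
Design effect: 2.22 × 46.16 = 102.49.
Adjust for 88% response: 102.49 / 0.88 = 116.46.
Round up → n = 117.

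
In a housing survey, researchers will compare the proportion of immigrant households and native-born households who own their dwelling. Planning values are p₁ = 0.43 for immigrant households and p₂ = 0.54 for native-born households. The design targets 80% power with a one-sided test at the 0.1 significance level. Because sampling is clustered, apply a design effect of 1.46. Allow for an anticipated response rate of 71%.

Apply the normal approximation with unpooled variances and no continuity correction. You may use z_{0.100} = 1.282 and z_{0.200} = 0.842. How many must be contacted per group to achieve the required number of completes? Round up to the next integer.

n = (z_α + z_β)² · [p₁(1−p₁) + p₂(1−p₂)] / (p₁ − p₂)²
  = (1.282 + 0.842)² · (0.43·0.57 + 0.54·0.46) / (-0.11)²
  = (2.124)² · (0.2451 + 0.2484) / 0.0121
  = 4.5114 · 0.4935 / 0.0121
  = 184.00
Design effect: 1.46 × 184.00 = 268.64.
Adjust for 71% response: 268.64 / 0.71 = 378.36.
Round up → n = 379 per group.

n = 379 per group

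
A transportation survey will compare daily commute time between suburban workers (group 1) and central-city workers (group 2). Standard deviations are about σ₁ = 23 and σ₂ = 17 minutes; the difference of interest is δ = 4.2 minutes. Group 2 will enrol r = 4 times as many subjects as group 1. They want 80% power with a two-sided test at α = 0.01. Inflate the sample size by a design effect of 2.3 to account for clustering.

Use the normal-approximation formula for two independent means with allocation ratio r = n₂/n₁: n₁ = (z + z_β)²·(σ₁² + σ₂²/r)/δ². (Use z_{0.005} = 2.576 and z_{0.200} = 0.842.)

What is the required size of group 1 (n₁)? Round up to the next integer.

n₁ = (z_{α/2} + z_β)² · (σ₁² + σ₂²/r) / δ²
   = (2.576 + 0.842)² · (23² + 17²/4) / 4.2²
   = 11.6827 · (529 + 72.25) / 17.64
   = 11.6827 · 601.25 / 17.64
   = 398.20
Design effect: 2.3 × 398.20 = 915.86.
Round up → n₁ = 916; n₂ = r·n₁ = 4 × 916 = 3664.

n₁ = 916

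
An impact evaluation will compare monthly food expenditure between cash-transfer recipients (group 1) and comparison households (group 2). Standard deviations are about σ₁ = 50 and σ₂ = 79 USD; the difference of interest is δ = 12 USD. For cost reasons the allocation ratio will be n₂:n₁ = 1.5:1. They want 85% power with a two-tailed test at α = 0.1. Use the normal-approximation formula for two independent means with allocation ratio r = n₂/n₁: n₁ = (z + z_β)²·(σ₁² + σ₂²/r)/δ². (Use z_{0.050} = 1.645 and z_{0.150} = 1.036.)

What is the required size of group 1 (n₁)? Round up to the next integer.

n₁ = (z_{α/2} + z_β)² · (σ₁² + σ₂²/r) / δ²
   = (1.645 + 1.036)² · (50² + 79²/1.5) / 12²
   = 7.1878 · (2500 + 4160.7) / 144
   = 7.1878 · 6660.7 / 144
   = 332.47
Round up → n₁ = 333; n₂ = r·n₁ = 1.5 × 333 = 500.

n₁ = 333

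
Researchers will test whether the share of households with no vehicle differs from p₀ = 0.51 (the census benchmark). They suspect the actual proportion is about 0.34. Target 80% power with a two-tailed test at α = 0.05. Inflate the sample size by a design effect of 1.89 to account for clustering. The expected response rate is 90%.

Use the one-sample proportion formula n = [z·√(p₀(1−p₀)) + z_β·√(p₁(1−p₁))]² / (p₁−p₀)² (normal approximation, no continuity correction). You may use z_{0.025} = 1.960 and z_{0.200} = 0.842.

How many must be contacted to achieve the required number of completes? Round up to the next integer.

n = 139

n = [z_{α/2}·√(p₀q₀) + z_β·√(p₁q₁)]² / (p₁ − p₀)²
  = [1.960·√(0.51·0.49) + 0.842·√(0.34·0.66)]² / (-0.17)²
  = [1.960·0.4999 + 0.842·0.4737]² / 0.0289
  = [1.3787]² / 0.0289
  = 65.77
Design effect: 1.89 × 65.77 = 124.30.
Adjust for 90% response: 124.30 / 0.90 = 138.11.
Round up → n = 139.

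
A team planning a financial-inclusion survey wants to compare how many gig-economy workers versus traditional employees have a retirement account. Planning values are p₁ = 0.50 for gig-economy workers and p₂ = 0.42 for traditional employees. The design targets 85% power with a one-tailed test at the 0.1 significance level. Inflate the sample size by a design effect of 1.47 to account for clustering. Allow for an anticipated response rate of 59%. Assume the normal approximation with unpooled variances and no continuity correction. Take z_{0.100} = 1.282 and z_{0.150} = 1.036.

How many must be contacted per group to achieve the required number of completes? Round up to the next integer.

n = 1033 per group

n = (z_α + z_β)² · [p₁(1−p₁) + p₂(1−p₂)] / (p₁ − p₂)²
  = (1.282 + 1.036)² · (0.50·0.50 + 0.42·0.58) / (0.08)²
  = (2.318)² · (0.2500 + 0.2436) / 0.0064
  = 5.3731 · 0.4936 / 0.0064
  = 414.40
Design effect: 1.47 × 414.40 = 609.17.
Adjust for 59% response: 609.17 / 0.59 = 1032.49.
Round up → n = 1033 per group.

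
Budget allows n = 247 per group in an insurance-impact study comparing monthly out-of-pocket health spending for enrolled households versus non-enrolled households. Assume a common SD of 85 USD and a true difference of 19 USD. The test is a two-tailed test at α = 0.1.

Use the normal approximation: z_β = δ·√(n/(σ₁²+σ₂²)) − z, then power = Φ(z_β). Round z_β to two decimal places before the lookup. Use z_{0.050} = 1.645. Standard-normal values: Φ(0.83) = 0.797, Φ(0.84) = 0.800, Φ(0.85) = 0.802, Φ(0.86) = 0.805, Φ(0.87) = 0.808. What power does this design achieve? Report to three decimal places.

Power ≈ 0.800

z_β = δ·√(n/(σ₁²+σ₂²)) − z_{α/2}
    = 19 · √(247/14450) − 1.645
    = 19 · 0.13074 − 1.645
    = 2.4841 − 1.645 = 0.8391 → 0.84
Power = Φ(0.84) = 0.800.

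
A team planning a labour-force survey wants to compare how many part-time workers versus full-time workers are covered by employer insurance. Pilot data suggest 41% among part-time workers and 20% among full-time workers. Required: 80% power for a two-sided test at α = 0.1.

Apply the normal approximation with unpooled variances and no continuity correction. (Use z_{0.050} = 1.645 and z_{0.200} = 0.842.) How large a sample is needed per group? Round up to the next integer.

n = 57 per group

n = (z_{α/2} + z_β)² · [p₁(1−p₁) + p₂(1−p₂)] / (p₁ − p₂)²
  = (1.645 + 0.842)² · (0.41·0.59 + 0.20·0.80) / (0.21)²
  = (2.487)² · (0.2419 + 0.1600) / 0.0441
  = 6.1852 · 0.4019 / 0.0441
  = 56.37
Round up → n = 57 per group.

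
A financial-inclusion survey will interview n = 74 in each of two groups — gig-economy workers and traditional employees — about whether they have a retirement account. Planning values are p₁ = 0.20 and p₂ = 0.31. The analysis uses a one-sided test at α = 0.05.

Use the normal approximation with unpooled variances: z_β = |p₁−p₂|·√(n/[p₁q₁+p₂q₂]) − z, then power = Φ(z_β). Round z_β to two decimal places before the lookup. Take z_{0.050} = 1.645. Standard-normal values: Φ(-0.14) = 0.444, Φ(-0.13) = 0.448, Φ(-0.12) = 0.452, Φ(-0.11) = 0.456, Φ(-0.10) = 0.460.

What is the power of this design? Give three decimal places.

z_β = |p₁−p₂|·√(n/[p₁q₁+p₂q₂]) − z_α
    = 0.11 · √(74/0.3739) − 1.645
    = 0.11 · 14.0682 − 1.645
    = 1.5475 − 1.645 = -0.0975 → -0.10
Power = Φ(-0.10) = 0.460.

Power ≈ 0.460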